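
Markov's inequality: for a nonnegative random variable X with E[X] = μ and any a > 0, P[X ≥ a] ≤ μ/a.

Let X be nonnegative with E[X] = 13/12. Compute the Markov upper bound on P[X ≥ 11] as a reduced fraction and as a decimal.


μ = E[X] = 13/12, a = 11.
Markov: P[X ≥ 11] ≤ μ/a = (13/12)/11 = 13/132.
Numerically: ≈ 0.09848.
(Since a = 11 > μ = 1.08333, the bound 13/132 is < 1 and informative.)

P[X ≥ 11] ≤ 13/132 ≈ 0.09848.


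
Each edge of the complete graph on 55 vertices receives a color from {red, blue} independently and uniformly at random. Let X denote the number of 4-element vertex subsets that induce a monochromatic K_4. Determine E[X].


Let X = Σ_S X_S over the C(55, 4) = 341055 subsets S of size 4, where X_S = 1 if the K_4 on S is monochromatic.
For a fixed S, the K_4 on S has C(4, 2) = 6 edges. P[all 6 edges red] = (1/2)^6, and likewise for blue, so P[monochromatic] = 2·(1/2)^6 = 2^{1 − 6} = 1/32.
By linearity: E[X] = C(55, 4) · 2^{1 − 6} = 341055 · 1/32 = 341055/32.
Numerically: E[X] ≈ 10657.969.

E[X] = C(55,4)·2^(1−C(4,2)) = 341055/32 ≈ 10657.969.


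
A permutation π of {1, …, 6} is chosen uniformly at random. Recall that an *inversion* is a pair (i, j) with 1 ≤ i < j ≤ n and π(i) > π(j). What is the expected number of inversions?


Write X = Σ X_I over the C(6, 2) = 15 pairs i < j, with X_I the indicator of one inversion.
There are 15 indicators.
For each fixed pair i < j, the values π(i) and π(j) are two distinct elements of {1, …, 6} in uniformly random order; by symmetry P[π(i) > π(j)] = 1/2.
By linearity: E[X] = 15 · (1/2) = C(6, 2) · (1/2) = 15/2 = 15/2 ≈ 7.5000.

E[X] = 15/2 = 7.5000.


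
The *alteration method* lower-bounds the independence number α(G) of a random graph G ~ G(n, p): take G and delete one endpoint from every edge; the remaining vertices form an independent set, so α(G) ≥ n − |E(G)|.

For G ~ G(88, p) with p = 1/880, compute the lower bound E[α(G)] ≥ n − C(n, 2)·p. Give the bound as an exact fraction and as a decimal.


E[|E(G)|] = C(88, 2)·p = 3828 · (1/880) = 87/20.
E[α(G)] ≥ n − E[|E(G)|] = 88 − 87/20 = 1673/20.
Numerically: ≈ 83.650000.
(This is only a lower bound; the true E[α(G)] may be larger.)

E[α(G)] ≥ 1673/20 ≈ 83.650000.


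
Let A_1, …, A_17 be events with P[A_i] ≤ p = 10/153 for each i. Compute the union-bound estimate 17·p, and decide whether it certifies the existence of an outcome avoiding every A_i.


Union bound: P[∪_{i=1}^{17} A_i] ≤ Σ_i P[A_i] ≤ 17·p = 17·(10/153) = 10/9.
Numerically: 10/9 ≈ 1.11111.
Is 10/9 < 1? NO.
Since the bound 10/9 is ≥ 1, the union bound is uninformative here; it does NOT by itself certify existence.

17·p = 10/9 ≈ 1.11111; existence NOT certified by the union bound.


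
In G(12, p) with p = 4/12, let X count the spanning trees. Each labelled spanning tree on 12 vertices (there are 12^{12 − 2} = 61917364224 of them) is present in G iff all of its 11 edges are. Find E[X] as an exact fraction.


K_12 has 12^{12 − 2} = 61917364224 labelled spanning trees.
For each such spanning tree H, let X_H = 1 if all 11 edges of H are present in G. Then P[X_H = 1] = p^{11} = (1/3)^{11} = 1/177147.
Summing the indicators: E[X] = Σ_H E[X_H] = 61917364224 · p^{11} = 61917364224 · 1/177147 = 1048576/3.
Numerically: E[X] ≈ 349525.

E[X] = 61917364224 · (1/3)^{11} = 1048576/3 ≈ 349525.


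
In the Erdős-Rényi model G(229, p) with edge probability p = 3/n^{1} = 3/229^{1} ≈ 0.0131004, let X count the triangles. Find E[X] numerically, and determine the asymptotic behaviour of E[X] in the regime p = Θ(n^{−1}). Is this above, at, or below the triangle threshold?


Number of potential triangles: C(229, 3) = 1975354.
Each occurs with probability p³ ≈ (0.0131004)³ ≈ 2.24831582e-06.
By linearity: E[X] = C(229, 3)·p³ ≈ 1975354 · 2.24831582e-06 ≈ 4.441220.
Here α = 1, so p = 3/n is exactly at the triangle threshold p ~ 1/n. Asymptotically E[X] → c³/6 = 3³/6 = 9/2 ≈ 4.500000, a bounded constant. In this regime the triangle count is asymptotically Poisson(c³/6).

E[X] ≈ 4.441220; in regime p = Θ(1/n^{1}) E[X] stays bounded (at the triangle threshold p ~ 1/n).


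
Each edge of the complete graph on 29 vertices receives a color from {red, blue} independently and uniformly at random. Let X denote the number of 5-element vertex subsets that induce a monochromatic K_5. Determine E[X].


Let X = Σ_S X_S over the C(29, 5) = 118755 subsets S of size 5, where X_S = 1 if the K_5 on S is monochromatic.
For a fixed S, the K_5 on S has C(5, 2) = 10 edges. P[all 10 edges red] = (1/2)^10, and likewise for blue, so P[monochromatic] = 2·(1/2)^10 = 2^{1 − 10} = 1/512.
By linearity of expectation: E[X] = C(29, 5) · 2^{1 − 10} = 118755 · 1/512 = 118755/512.
Numerically: E[X] ≈ 231.94336.

E[X] = C(29,5)·2^(1−C(5,2)) = 118755/512 ≈ 231.94336.


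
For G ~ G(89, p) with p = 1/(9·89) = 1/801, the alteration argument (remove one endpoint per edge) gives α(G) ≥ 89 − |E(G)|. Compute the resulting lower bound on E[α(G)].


E[|E(G)|] = C(89, 2)·p = 3916 · (1/801) = 44/9.
E[α(G)] ≥ n − E[|E(G)|] = 89 − 44/9 = 757/9.
Numerically: ≈ 84.1111.
(This is only a lower bound; the true E[α(G)] may be larger.)

E[α(G)] ≥ 757/9 ≈ 84.1111.


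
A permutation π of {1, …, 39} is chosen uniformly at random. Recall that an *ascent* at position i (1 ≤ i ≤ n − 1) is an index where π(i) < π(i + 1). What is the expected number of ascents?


Write X = Σ X_I over i = 1, …, 38, with X_I the indicator of one ascent.
There are 38 indicators.
For each fixed i, the pair (π(i), π(i+1)) is a uniformly random ordered pair of distinct values from {1, …, 39}; by symmetry P[π(i) < π(i+1)] = 1/2.
By linearity: E[X] = 38 · (1/2) = (39 − 1) · (1/2) = 19 ≈ 19.0000.

E[X] = 19 = 19.0000.


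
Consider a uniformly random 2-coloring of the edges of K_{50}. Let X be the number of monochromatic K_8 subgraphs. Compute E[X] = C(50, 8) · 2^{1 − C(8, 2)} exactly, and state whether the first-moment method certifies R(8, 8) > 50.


E[X] = C(50, 8) · 2^{1 − 28} = 536878650 · 2^{−27} = 536878650/134217728.
As a reduced fraction: E[X] = 268439325/67108864 ≈ 4.0000577.
Is E[X] < 1? NO.
Since E[X] ≥ 1, the first-moment bound is inconclusive at n = 50; it does NOT by itself certify R(8, 8) > 50.

E[X] = 268439325/67108864 ≈ 4.0000577; E[X] ≥ 1; first-moment method inconclusive here.


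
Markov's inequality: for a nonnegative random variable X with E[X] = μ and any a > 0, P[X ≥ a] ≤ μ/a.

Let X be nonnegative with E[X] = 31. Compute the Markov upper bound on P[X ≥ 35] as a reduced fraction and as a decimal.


μ = E[X] = 31, a = 35.
Markov: P[X ≥ 35] ≤ μ/a = (31)/35 = 31/35.
Numerically: ≈ 0.8857.
(Since a = 35 > μ = 31.0000, the bound 31/35 is < 1 and informative.)

P[X ≥ 35] ≤ 31/35 ≈ 0.8857.


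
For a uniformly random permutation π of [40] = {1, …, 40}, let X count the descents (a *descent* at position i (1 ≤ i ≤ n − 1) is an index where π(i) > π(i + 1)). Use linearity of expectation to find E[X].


Write X = Σ X_I over i = 1, …, 39, with X_I the indicator of one descent.
There are 39 indicators.
For each fixed i, the pair (π(i), π(i+1)) is a uniformly random ordered pair of distinct values from {1, …, 40}; by symmetry P[π(i) > π(i+1)] = 1/2.
By linearity: E[X] = 39 · (1/2) = (40 − 1) · (1/2) = 39/2 ≈ 19.50000.

E[X] = 39/2 = 19.50000.


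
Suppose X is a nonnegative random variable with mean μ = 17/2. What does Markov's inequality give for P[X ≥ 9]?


μ = E[X] = 17/2, a = 9.
Markov: P[X ≥ 9] ≤ μ/a = (17/2)/9 = 17/18.
Numerically: ≈ 0.944.
(Since a = 9 > μ = 8.500, the bound 17/18 is < 1 and informative.)

P[X ≥ 9] ≤ 17/18 ≈ 0.944.


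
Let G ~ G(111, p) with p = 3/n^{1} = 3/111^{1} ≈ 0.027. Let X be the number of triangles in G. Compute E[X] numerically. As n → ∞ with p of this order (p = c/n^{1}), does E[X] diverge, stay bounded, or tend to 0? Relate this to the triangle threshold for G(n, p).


Number of potential triangles: C(111, 3) = 221815.
Each occurs with probability p³ ≈ (0.027)³ ≈ 1.97422e-05.
By linearity: E[X] = C(111, 3)·p³ ≈ 221815 · 1.97422e-05 ≈ 4.379.
Here α = 1, so p = 3/n is exactly at the triangle threshold p ~ 1/n. Asymptotically E[X] → c³/6 = 3³/6 = 9/2 ≈ 4.500, a bounded constant. In this regime the triangle count is asymptotically Poisson(c³/6).

E[X] ≈ 4.379; in regime p = Θ(1/n^{1}) E[X] stays bounded (at the triangle threshold p ~ 1/n).


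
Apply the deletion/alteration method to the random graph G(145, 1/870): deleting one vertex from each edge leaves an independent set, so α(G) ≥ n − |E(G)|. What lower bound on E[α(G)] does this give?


E[|E(G)|] = C(145, 2)·p = 10440 · (1/870) = 12.
E[α(G)] ≥ n − E[|E(G)|] = 145 − 12 = 133.
Numerically: ≈ 133.00000.
(This is only a lower bound; the true E[α(G)] may be larger.)

E[α(G)] ≥ 133 ≈ 133.00000.


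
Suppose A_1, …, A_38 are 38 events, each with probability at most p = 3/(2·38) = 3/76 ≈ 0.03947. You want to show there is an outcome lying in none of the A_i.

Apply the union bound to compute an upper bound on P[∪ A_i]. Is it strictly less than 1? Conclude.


Union bound: P[∪_{i=1}^{38} A_i] ≤ Σ_i P[A_i] ≤ 38·p = 38·(3/76) = 3/2.
Numerically: 3/2 ≈ 1.50000.
Is 3/2 < 1? NO.
Since the bound 3/2 is ≥ 1, the union bound is uninformative here; it does NOT by itself certify existence.

38·p = 3/2 ≈ 1.50000; existence NOT certified by the union bound.


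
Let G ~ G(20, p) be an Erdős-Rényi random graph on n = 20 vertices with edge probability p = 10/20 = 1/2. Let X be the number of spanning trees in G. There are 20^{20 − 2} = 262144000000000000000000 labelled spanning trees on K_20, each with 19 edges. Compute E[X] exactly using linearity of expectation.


K_20 has 20^{20 − 2} = 262144000000000000000000 labelled spanning trees.
For each such spanning tree H, let X_H = 1 if all 19 edges of H are present in G. Then P[X_H = 1] = p^{19} = (1/2)^{19} = 1/524288.
Summing the indicators: E[X] = Σ_H E[X_H] = 262144000000000000000000 · p^{19} = 262144000000000000000000 · 1/524288 = 500000000000000000.
Numerically: E[X] ≈ 5e+17.

E[X] = 262144000000000000000000 · (1/2)^{19} = 500000000000000000 ≈ 5e+17.


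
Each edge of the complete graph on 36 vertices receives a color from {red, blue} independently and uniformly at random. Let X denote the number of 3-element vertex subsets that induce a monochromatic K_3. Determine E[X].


Let X = Σ_S X_S over the C(36, 3) = 7140 subsets S of size 3, where X_S = 1 if the K_3 on S is monochromatic.
For a fixed S, the K_3 on S has C(3, 2) = 3 edges. P[all 3 edges red] = (1/2)^3, and likewise for blue, so P[monochromatic] = 2·(1/2)^3 = 2^{1 − 3} = 1/4.
By linearity: E[X] = C(36, 3) · 2^{1 − 3} = 7140 · 1/4 = 1785.
Numerically: E[X] ≈ 1785.000000.

E[X] = C(36,3)·2^(1−C(3,2)) = 1785 ≈ 1785.000000.


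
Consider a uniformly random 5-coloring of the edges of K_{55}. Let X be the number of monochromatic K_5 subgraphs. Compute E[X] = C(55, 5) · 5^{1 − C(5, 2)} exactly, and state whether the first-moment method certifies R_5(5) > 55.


E[X] = C(55, 5) · 5^{1 − 10} = 3478761 · 5^{−9} = 3478761/1953125.
As a reduced fraction: E[X] = 3478761/1953125 ≈ 1.7811.
Is E[X] < 1? NO.
Since E[X] ≥ 1, the first-moment bound is inconclusive at n = 55; it does NOT by itself certify R_5(5) > 55.

E[X] = 3478761/1953125 ≈ 1.7811; E[X] ≥ 1; first-moment method inconclusive here.


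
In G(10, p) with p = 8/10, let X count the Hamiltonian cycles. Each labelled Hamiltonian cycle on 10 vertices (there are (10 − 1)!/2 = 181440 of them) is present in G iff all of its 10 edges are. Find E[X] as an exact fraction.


K_10 has (10 − 1)!/2 = 181440 labelled Hamiltonian cycles.
For each such Hamiltonian cycle H, let X_H = 1 if all 10 edges of H are present in G. Then P[X_H = 1] = p^{10} = (4/5)^{10} = 1048576/9765625.
Summing the indicators: E[X] = Σ_H E[X_H] = 181440 · p^{10} = 181440 · 1048576/9765625 = 38050725888/1953125.
Numerically: E[X] ≈ 19482.

E[X] = 181440 · (4/5)^{10} = 38050725888/1953125 ≈ 19482.


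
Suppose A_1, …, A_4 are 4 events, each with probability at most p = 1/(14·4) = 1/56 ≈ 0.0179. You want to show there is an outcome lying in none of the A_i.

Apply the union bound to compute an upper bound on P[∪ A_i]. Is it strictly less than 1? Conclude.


Union bound: P[∪_{i=1}^{4} A_i] ≤ Σ_i P[A_i] ≤ 4·p = 4·(1/56) = 1/14.
Numerically: 1/14 ≈ 0.0714.
Is 1/14 < 1? YES.
Since P[∪ A_i] ≤ 1/14 < 1, the complement has P[∩ A_i^c] ≥ 1 − 1/14 = 13/14 > 0, so some outcome avoids every A_i.

4·p = 1/14 ≈ 0.0714; existence CERTIFIED by the union bound.


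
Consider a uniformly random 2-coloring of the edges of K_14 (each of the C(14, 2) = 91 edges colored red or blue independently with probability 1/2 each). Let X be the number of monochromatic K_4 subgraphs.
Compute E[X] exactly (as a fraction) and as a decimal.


Let X = Σ_S X_S over the C(14, 4) = 1001 subsets S of size 4, where X_S = 1 if the K_4 on S is monochromatic.
For a fixed S, the K_4 on S has C(4, 2) = 6 edges. P[all 6 edges red] = (1/2)^6, and likewise for blue, so P[monochromatic] = 2·(1/2)^6 = 2^{1 − 6} = 1/32.
By linearity: E[X] = C(14, 4) · 2^{1 − 6} = 1001 · 1/32 = 1001/32.
Numerically: E[X] ≈ 31.2812.

E[X] = C(14,4)·2^(1−C(4,2)) = 1001/32 ≈ 31.2812.


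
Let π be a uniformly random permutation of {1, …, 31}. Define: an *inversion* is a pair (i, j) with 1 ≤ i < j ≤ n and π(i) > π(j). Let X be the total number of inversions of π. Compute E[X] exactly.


Write X = Σ X_I over the C(31, 2) = 465 pairs i < j, with X_I the indicator of one inversion.
There are 465 indicators.
For each fixed pair i < j, the values π(i) and π(j) are two distinct elements of {1, …, 31} in uniformly random order; by symmetry P[π(i) > π(j)] = 1/2.
By linearity: E[X] = 465 · (1/2) = C(31, 2) · (1/2) = 465/2 = 465/2 ≈ 232.500000.

E[X] = 465/2 = 232.500000.


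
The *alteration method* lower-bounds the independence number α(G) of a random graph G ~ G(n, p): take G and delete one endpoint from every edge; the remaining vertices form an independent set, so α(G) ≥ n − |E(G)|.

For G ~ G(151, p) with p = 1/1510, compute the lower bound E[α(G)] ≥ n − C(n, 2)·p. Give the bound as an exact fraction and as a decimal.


E[|E(G)|] = C(151, 2)·p = 11325 · (1/1510) = 15/2.
E[α(G)] ≥ n − E[|E(G)|] = 151 − 15/2 = 287/2.
Numerically: ≈ 143.500000.
(This is only a lower bound; the true E[α(G)] may be larger.)

E[α(G)] ≥ 287/2 ≈ 143.500000.


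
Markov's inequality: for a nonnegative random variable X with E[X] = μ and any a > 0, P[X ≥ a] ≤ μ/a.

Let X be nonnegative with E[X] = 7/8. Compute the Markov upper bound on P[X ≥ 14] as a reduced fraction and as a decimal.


μ = E[X] = 7/8, a = 14.
Markov: P[X ≥ 14] ≤ μ/a = (7/8)/14 = 1/16.
Numerically: ≈ 0.06250.
(Since a = 14 > μ = 0.87500, the bound 1/16 is < 1 and informative.)

P[X ≥ 14] ≤ 1/16 ≈ 0.06250.


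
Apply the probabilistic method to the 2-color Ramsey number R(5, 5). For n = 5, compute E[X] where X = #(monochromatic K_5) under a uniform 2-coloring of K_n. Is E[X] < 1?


E[X] = C(5, 5) · 2^{1 − 10} = 1 · 2^{−9} = 1/512.
As a reduced fraction: E[X] = 1/512 ≈ 0.001953.
Is E[X] < 1? YES.
Since E[X] < 1, there exists a 2-coloring of K_{5} with no monochromatic K_5; hence R(5, 5) > 5.

E[X] = 1/512 ≈ 0.001953; E[X] < 1, so R(5, 5) > 5.


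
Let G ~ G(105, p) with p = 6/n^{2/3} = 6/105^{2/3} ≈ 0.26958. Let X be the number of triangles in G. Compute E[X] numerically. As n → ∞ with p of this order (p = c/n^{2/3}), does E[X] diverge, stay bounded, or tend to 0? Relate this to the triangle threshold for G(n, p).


Number of potential triangles: C(105, 3) = 187460.
Each occurs with probability p³ ≈ (0.26958)³ ≈ 1.9591837e-02.
By linearity: E[X] = C(105, 3)·p³ ≈ 187460 · 1.9591837e-02 ≈ 3672.68571.
Since α = 2/3 < 1, p = c/n^{2/3} ≫ 1/n is above the triangle threshold p ~ 1/n. Asymptotically E[X] ~ (c³/6)·n^{3(1−α)} = (6³/6)·n^{1} → ∞; triangles are abundant w.h.p.

E[X] ≈ 3672.68571; in regime p = Θ(1/n^{2/3}) E[X] diverges (above the triangle threshold p ~ 1/n).


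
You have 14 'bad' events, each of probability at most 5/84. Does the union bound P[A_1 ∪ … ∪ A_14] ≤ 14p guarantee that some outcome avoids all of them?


Union bound: P[∪_{i=1}^{14} A_i] ≤ Σ_i P[A_i] ≤ 14·p = 14·(5/84) = 5/6.
Numerically: 5/6 ≈ 0.833.
Is 5/6 < 1? YES.
Since P[∪ A_i] ≤ 5/6 < 1, the complement has P[∩ A_i^c] ≥ 1 − 5/6 = 1/6 > 0, so some outcome avoids every A_i.

14·p = 5/6 ≈ 0.833; existence CERTIFIED by the union bound.


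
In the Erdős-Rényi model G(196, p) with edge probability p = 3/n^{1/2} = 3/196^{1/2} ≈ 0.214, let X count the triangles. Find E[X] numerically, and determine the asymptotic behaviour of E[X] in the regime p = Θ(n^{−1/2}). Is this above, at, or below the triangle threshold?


Number of potential triangles: C(196, 3) = 1235780.
Each occurs with probability p³ ≈ (0.214)³ ≈ 9.83965e-03.
By linearity: E[X] = C(196, 3)·p³ ≈ 1235780 · 9.83965e-03 ≈ 12159.643.
Since α = 1/2 < 1, p = c/n^{1/2} ≫ 1/n is above the triangle threshold p ~ 1/n. Asymptotically E[X] ~ (c³/6)·n^{3(1−α)} = (3³/6)·n^{1.5} → ∞; triangles are abundant w.h.p.

E[X] ≈ 12159.643; in regime p = Θ(1/n^{1/2}) E[X] diverges (above the triangle threshold p ~ 1/n).


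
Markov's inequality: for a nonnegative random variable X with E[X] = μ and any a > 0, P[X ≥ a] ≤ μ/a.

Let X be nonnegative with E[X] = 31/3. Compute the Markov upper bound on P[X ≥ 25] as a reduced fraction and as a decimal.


μ = E[X] = 31/3, a = 25.
Markov: P[X ≥ 25] ≤ μ/a = (31/3)/25 = 31/75.
Numerically: ≈ 0.413.
(Since a = 25 > μ = 10.333, the bound 31/75 is < 1 and informative.)

P[X ≥ 25] ≤ 31/75 ≈ 0.413.


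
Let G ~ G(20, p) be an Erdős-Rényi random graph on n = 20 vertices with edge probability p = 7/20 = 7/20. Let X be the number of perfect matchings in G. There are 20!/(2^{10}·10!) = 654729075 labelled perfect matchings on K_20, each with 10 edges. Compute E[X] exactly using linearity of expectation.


K_20 has 20!/(2^{10}·10!) = 654729075 labelled perfect matchings.
For each such perfect matching H, let X_H = 1 if all 10 edges of H are present in G. Then P[X_H = 1] = p^{10} = (7/20)^{10} = 282475249/10240000000000.
By linearity of expectation: E[X] = Σ_H E[X_H] = 654729075 · p^{10} = 654729075 · 282475249/10240000000000 = 7397790339526587/409600000000.
Numerically: E[X] ≈ 18061.

E[X] = 654729075 · (7/20)^{10} = 7397790339526587/409600000000 ≈ 18061.


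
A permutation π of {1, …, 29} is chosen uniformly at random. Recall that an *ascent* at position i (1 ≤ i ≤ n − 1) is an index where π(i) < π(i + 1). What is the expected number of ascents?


Write X = Σ X_I over i = 1, …, 28, with X_I the indicator of one ascent.
There are 28 indicators.
For each fixed i, the pair (π(i), π(i+1)) is a uniformly random ordered pair of distinct values from {1, …, 29}; by symmetry P[π(i) < π(i+1)] = 1/2.
By linearity: E[X] = 28 · (1/2) = (29 − 1) · (1/2) = 14 ≈ 14.0000.

E[X] = 14 = 14.0000.


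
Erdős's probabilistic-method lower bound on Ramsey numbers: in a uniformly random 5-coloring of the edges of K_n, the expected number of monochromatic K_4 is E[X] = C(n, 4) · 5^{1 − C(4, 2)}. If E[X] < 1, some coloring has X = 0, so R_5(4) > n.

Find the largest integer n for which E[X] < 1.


We need C(n, 4) · 5^{1 − 6} < 1, i.e. C(n, 4) < 5^{6 − 1} = 3125.
Check values of n near the boundary:
  n = 16: C(16, 4) = 1820; 1820 < 3125? YES
  n = 17: C(17, 4) = 2380; 2380 < 3125? YES
  n = 18: C(18, 4) = 3060; 3060 < 3125? YES
  n = 19: C(19, 4) = 3876; 3876 < 3125? NO
The largest n with C(n, 4) < 3125 is n = 18 (where E[X] = 612/625 ≈ 0.979). Hence R_5(4) > 18, i.e. R_5(4) ≥ 19.

Largest n = 18; hence R_5(4) > 18.


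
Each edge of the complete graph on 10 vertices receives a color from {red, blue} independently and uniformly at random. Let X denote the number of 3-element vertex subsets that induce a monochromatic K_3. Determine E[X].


Let X = Σ_S X_S over the C(10, 3) = 120 subsets S of size 3, where X_S = 1 if the K_3 on S is monochromatic.
For a fixed S, the K_3 on S has C(3, 2) = 3 edges. P[all 3 edges red] = (1/2)^3, and likewise for blue, so P[monochromatic] = 2·(1/2)^3 = 2^{1 − 3} = 1/4.
By linearity of expectation: E[X] = C(10, 3) · 2^{1 − 3} = 120 · 1/4 = 30.
Numerically: E[X] ≈ 30.000.

E[X] = C(10,3)·2^(1−C(3,2)) = 30 ≈ 30.000.


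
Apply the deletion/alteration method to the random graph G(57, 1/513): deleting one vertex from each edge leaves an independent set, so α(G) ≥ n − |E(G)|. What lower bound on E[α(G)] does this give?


E[|E(G)|] = C(57, 2)·p = 1596 · (1/513) = 28/9.
E[α(G)] ≥ n − E[|E(G)|] = 57 − 28/9 = 485/9.
Numerically: ≈ 53.888889.
(This is only a lower bound; the true E[α(G)] may be larger.)

E[α(G)] ≥ 485/9 ≈ 53.888889.


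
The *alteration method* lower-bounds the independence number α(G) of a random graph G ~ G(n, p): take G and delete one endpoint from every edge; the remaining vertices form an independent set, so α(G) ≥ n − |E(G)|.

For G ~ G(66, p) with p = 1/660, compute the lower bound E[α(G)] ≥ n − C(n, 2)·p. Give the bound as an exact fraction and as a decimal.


E[|E(G)|] = C(66, 2)·p = 2145 · (1/660) = 13/4.
E[α(G)] ≥ n − E[|E(G)|] = 66 − 13/4 = 251/4.
Numerically: ≈ 62.75000.
(This is only a lower bound; the true E[α(G)] may be larger.)

E[α(G)] ≥ 251/4 ≈ 62.75000.


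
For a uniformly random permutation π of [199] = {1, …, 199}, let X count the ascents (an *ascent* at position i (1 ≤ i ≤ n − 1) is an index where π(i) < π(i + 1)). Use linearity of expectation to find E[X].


Write X = Σ X_I over i = 1, …, 198, with X_I the indicator of one ascent.
There are 198 indicators.
For each fixed i, the pair (π(i), π(i+1)) is a uniformly random ordered pair of distinct values from {1, …, 199}; by symmetry P[π(i) < π(i+1)] = 1/2.
By linearity: E[X] = 198 · (1/2) = (199 − 1) · (1/2) = 99 ≈ 99.000.

E[X] = 99 = 99.000.


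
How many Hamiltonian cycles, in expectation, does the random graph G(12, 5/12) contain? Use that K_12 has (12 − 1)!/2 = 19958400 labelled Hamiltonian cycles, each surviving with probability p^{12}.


K_12 has (12 − 1)!/2 = 19958400 labelled Hamiltonian cycles.
For each such Hamiltonian cycle H, let X_H = 1 if all 12 edges of H are present in G. Then P[X_H = 1] = p^{12} = (5/12)^{12} = 244140625/8916100448256.
By linearity of expectation: E[X] = Σ_H E[X_H] = 19958400 · p^{12} = 19958400 · 244140625/8916100448256 = 469970703125/859963392.
Numerically: E[X] ≈ 546.5.

E[X] = 19958400 · (5/12)^{12} = 469970703125/859963392 ≈ 546.5.


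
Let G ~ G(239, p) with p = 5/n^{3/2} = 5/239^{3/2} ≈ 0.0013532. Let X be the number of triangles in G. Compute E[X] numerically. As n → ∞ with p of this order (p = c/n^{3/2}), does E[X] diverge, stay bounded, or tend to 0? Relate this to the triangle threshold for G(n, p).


Number of potential triangles: C(239, 3) = 2246839.
Each occurs with probability p³ ≈ (0.0013532)³ ≈ 2.4781036e-09.
By linearity: E[X] = C(239, 3)·p³ ≈ 2246839 · 2.4781036e-09 ≈ 0.00557.
Since α = 3/2 > 1, p = c/n^{3/2} = o(1/n) is below the triangle threshold p ~ 1/n. Asymptotically E[X] ~ (c³/6)·n^{3(1−α)} = (5³/6)·n^{-1.5} → 0, so by Markov's inequality G has no triangles w.h.p.

E[X] ≈ 0.00557; in regime p = Θ(1/n^{3/2}) E[X] tends to 0 (below the triangle threshold p ~ 1/n).


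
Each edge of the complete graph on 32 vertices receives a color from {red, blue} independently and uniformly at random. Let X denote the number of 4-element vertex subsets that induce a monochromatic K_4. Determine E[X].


Let X = Σ_S X_S over the C(32, 4) = 35960 subsets S of size 4, where X_S = 1 if the K_4 on S is monochromatic.
For a fixed S, the K_4 on S has C(4, 2) = 6 edges. P[all 6 edges red] = (1/2)^6, and likewise for blue, so P[monochromatic] = 2·(1/2)^6 = 2^{1 − 6} = 1/32.
By linearity: E[X] = C(32, 4) · 2^{1 − 6} = 35960 · 1/32 = 4495/4.
Numerically: E[X] ≈ 1123.75000.

E[X] = C(32,4)·2^(1−C(4,2)) = 4495/4 ≈ 1123.75000.


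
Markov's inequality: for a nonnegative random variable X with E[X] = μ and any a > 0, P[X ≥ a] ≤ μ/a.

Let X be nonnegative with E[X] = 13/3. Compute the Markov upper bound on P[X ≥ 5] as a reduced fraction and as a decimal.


μ = E[X] = 13/3, a = 5.
Markov: P[X ≥ 5] ≤ μ/a = (13/3)/5 = 13/15.
Numerically: ≈ 0.867.
(Since a = 5 > μ = 4.333, the bound 13/15 is < 1 and informative.)

P[X ≥ 5] ≤ 13/15 ≈ 0.867.


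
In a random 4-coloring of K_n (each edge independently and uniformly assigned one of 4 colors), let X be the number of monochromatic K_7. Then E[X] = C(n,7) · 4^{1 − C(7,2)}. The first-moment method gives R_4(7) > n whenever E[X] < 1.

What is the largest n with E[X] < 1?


We need C(n, 7) · 4^{1 − 21} < 1, i.e. C(n, 7) < 4^{21 − 1} = 1099511627776.
Check values of n near the boundary:
  n = 178: C(178, 7) = 996867063280; 996867063280 < 1099511627776? YES
  n = 179: C(179, 7) = 1037437234460; 1037437234460 < 1099511627776? YES
  n = 180: C(180, 7) = 1079414463600; 1079414463600 < 1099511627776? YES
  n = 181: C(181, 7) = 1122839183400; 1122839183400 < 1099511627776? NO
The largest n with C(n, 7) < 1099511627776 is n = 180 (where E[X] = 67463403975/68719476736 ≈ 0.9817217). Hence R_4(7) > 180, i.e. R_4(7) ≥ 181.

Largest n = 180; hence R_4(7) > 180.


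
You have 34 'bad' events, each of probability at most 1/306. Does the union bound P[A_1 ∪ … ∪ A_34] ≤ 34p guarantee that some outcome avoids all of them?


Union bound: P[∪_{i=1}^{34} A_i] ≤ Σ_i P[A_i] ≤ 34·p = 34·(1/306) = 1/9.
Numerically: 1/9 ≈ 0.11111.
Is 1/9 < 1? YES.
Since P[∪ A_i] ≤ 1/9 < 1, the complement has P[∩ A_i^c] ≥ 1 − 1/9 = 8/9 > 0, so some outcome avoids every A_i.

34·p = 1/9 ≈ 0.11111; existence CERTIFIED by the union bound.


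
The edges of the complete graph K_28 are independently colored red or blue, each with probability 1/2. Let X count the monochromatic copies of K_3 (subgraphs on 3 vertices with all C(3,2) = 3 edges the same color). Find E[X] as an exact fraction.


Let X = Σ_S X_S over the C(28, 3) = 3276 subsets S of size 3, where X_S = 1 if the K_3 on S is monochromatic.
For a fixed S, the K_3 on S has C(3, 2) = 3 edges. P[all 3 edges red] = (1/2)^3, and likewise for blue, so P[monochromatic] = 2·(1/2)^3 = 2^{1 − 3} = 1/4.
By linearity: E[X] = C(28, 3) · 2^{1 − 3} = 3276 · 1/4 = 819.
Numerically: E[X] ≈ 819.0000.

E[X] = C(28,3)·2^(1−C(3,2)) = 819 ≈ 819.0000.


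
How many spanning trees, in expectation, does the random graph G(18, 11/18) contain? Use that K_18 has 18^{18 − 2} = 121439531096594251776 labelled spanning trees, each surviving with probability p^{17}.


K_18 has 18^{18 − 2} = 121439531096594251776 labelled spanning trees.
For each such spanning tree H, let X_H = 1 if all 17 edges of H are present in G. Then P[X_H = 1] = p^{17} = (11/18)^{17} = 505447028499293771/2185911559738696531968.
Summing the indicators: E[X] = Σ_H E[X_H] = 121439531096594251776 · p^{17} = 121439531096594251776 · 505447028499293771/2185911559738696531968 = 505447028499293771/18.
Numerically: E[X] ≈ 2.808e+16.

E[X] = 121439531096594251776 · (11/18)^{17} = 505447028499293771/18 ≈ 2.808e+16.


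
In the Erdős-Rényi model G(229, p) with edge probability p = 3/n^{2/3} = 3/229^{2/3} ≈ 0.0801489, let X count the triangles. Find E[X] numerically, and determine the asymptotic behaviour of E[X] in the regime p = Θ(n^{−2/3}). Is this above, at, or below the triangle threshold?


Number of potential triangles: C(229, 3) = 1975354.
Each occurs with probability p³ ≈ (0.0801489)³ ≈ 5.14864324e-04.
By linearity: E[X] = C(229, 3)·p³ ≈ 1975354 · 5.14864324e-04 ≈ 1017.039301.
Since α = 2/3 < 1, p = c/n^{2/3} ≫ 1/n is above the triangle threshold p ~ 1/n. Asymptotically E[X] ~ (c³/6)·n^{3(1−α)} = (3³/6)·n^{1} → ∞; triangles are abundant w.h.p.

E[X] ≈ 1017.039301; in regime p = Θ(1/n^{2/3}) E[X] diverges (above the triangle threshold p ~ 1/n).


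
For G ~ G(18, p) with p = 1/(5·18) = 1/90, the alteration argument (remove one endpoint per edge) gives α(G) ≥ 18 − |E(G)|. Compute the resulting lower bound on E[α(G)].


E[|E(G)|] = C(18, 2)·p = 153 · (1/90) = 17/10.
E[α(G)] ≥ n − E[|E(G)|] = 18 − 17/10 = 163/10.
Numerically: ≈ 16.3000.
(This is only a lower bound; the true E[α(G)] may be larger.)

E[α(G)] ≥ 163/10 ≈ 16.3000.


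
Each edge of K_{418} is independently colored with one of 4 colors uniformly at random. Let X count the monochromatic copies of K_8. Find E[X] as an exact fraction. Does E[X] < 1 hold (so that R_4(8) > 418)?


E[X] = C(418, 8) · 4^{1 − 28} = 21608403021078588 · 4^{−27} = 21608403021078588/18014398509481984.
As a reduced fraction: E[X] = 5402100755269647/4503599627370496 ≈ 1.199507.
Is E[X] < 1? NO.
Since E[X] ≥ 1, the first-moment bound is inconclusive at n = 418; it does NOT by itself certify R_4(8) > 418.

E[X] = 5402100755269647/4503599627370496 ≈ 1.199507; E[X] ≥ 1; first-moment method inconclusive here.


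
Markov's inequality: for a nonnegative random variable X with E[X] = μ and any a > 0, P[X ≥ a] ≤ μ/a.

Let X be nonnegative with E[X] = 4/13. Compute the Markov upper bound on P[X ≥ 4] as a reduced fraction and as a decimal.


μ = E[X] = 4/13, a = 4.
Markov: P[X ≥ 4] ≤ μ/a = (4/13)/4 = 1/13.
Numerically: ≈ 0.0769.
(Since a = 4 > μ = 0.3077, the bound 1/13 is < 1 and informative.)

P[X ≥ 4] ≤ 1/13 ≈ 0.0769.


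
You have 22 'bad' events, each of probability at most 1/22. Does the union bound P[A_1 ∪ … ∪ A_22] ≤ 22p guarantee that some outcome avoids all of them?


Union bound: P[∪_{i=1}^{22} A_i] ≤ Σ_i P[A_i] ≤ 22·p = 22·(1/22) = 1.
Numerically: 1 ≈ 1.00000.
Is 1 < 1? NO.
Since the bound 1 is ≥ 1, the union bound is uninformative here; it does NOT by itself certify existence.

22·p = 1 ≈ 1.00000; existence NOT certified by the union bound.


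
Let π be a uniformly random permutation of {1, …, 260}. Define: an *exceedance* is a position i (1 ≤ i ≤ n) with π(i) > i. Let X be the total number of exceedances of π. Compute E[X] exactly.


Write X = Σ_{i=1}^{260} X_i, where X_i = 1_{π(i) > i}.
For each fixed i, π(i) is uniform over {1, …, 260} (marginal of a uniform permutation), so P[π(i) > i] = (n − i)/n. Summing: Σ_{i=1}^{260} (n − i)/n = (0 + 1 + … + 259)/260 = 260(260 − 1)/(2·260) = (260 − 1)/2.
Hence E[X] = Σ_{i=1}^{260} (260 − i)/260 = 259/2 ≈ 129.5000.

E[X] = 259/2 = 129.5000.


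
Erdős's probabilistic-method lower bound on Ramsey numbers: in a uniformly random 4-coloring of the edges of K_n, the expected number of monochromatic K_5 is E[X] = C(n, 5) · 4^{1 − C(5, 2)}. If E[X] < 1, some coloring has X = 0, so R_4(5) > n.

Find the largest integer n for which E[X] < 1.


We need C(n, 5) · 4^{1 − 10} < 1, i.e. C(n, 5) < 4^{10 − 1} = 262144.
Check values of n near the boundary:
  n = 27: C(27, 5) = 80730; 80730 < 262144? YES
  n = 28: C(28, 5) = 98280; 98280 < 262144? YES
  n = 29: C(29, 5) = 118755; 118755 < 262144? YES
  n = 30: C(30, 5) = 142506; 142506 < 262144? YES
  n = 31: C(31, 5) = 169911; 169911 < 262144? YES
  n = 32: C(32, 5) = 201376; 201376 < 262144? YES
  n = 33: C(33, 5) = 237336; 237336 < 262144? YES
  n = 34: C(34, 5) = 278256; 278256 < 262144? NO
The largest n with C(n, 5) < 262144 is n = 33 (where E[X] = 29667/32768 ≈ 0.90536). Hence R_4(5) > 33, i.e. R_4(5) ≥ 34.

Largest n = 33; hence R_4(5) > 33.


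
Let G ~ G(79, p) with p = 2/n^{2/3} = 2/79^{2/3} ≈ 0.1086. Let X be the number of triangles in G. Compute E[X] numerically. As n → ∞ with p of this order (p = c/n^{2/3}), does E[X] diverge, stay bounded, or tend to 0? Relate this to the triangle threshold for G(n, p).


Number of potential triangles: C(79, 3) = 79079.
Each occurs with probability p³ ≈ (0.1086)³ ≈ 1.281846e-03.
By linearity: E[X] = C(79, 3)·p³ ≈ 79079 · 1.281846e-03 ≈ 101.3671.
Since α = 2/3 < 1, p = c/n^{2/3} ≫ 1/n is above the triangle threshold p ~ 1/n. Asymptotically E[X] ~ (c³/6)·n^{3(1−α)} = (2³/6)·n^{1} → ∞; triangles are abundant w.h.p.

E[X] ≈ 101.3671; in regime p = Θ(1/n^{2/3}) E[X] diverges (above the triangle threshold p ~ 1/n).


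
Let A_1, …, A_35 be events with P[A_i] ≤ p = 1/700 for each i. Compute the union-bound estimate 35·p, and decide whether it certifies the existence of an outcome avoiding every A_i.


Union bound: P[∪_{i=1}^{35} A_i] ≤ Σ_i P[A_i] ≤ 35·p = 35·(1/700) = 1/20.
Numerically: 1/20 ≈ 0.050000.
Is 1/20 < 1? YES.
Since P[∪ A_i] ≤ 1/20 < 1, the complement has P[∩ A_i^c] ≥ 1 − 1/20 = 19/20 > 0, so some outcome avoids every A_i.

35·p = 1/20 ≈ 0.050000; existence CERTIFIED by the union bound.


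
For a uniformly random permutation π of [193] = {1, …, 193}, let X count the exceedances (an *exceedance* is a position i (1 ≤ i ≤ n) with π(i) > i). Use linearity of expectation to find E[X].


Write X = Σ_{i=1}^{193} X_i, where X_i = 1_{π(i) > i}.
For each fixed i, π(i) is uniform over {1, …, 193} (marginal of a uniform permutation), so P[π(i) > i] = (n − i)/n. Summing: Σ_{i=1}^{193} (n − i)/n = (0 + 1 + … + 192)/193 = 193(193 − 1)/(2·193) = (193 − 1)/2.
Hence E[X] = Σ_{i=1}^{193} (193 − i)/193 = 96 ≈ 96.0000.

E[X] = 96 = 96.0000.


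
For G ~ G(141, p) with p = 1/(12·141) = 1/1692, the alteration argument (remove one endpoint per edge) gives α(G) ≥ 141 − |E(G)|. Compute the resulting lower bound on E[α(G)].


E[|E(G)|] = C(141, 2)·p = 9870 · (1/1692) = 35/6.
E[α(G)] ≥ n − E[|E(G)|] = 141 − 35/6 = 811/6.
Numerically: ≈ 135.167.
(This is only a lower bound; the true E[α(G)] may be larger.)

E[α(G)] ≥ 811/6 ≈ 135.167.


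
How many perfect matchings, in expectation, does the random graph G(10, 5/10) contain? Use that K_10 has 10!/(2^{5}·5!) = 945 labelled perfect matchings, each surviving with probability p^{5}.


K_10 has 10!/(2^{5}·5!) = 945 labelled perfect matchings.
For each such perfect matching H, let X_H = 1 if all 5 edges of H are present in G. Then P[X_H = 1] = p^{5} = (1/2)^{5} = 1/32.
By linearity of expectation: E[X] = Σ_H E[X_H] = 945 · p^{5} = 945 · 1/32 = 945/32.
Numerically: E[X] ≈ 29.5312.

E[X] = 945 · (1/2)^{5} = 945/32 ≈ 29.5312.


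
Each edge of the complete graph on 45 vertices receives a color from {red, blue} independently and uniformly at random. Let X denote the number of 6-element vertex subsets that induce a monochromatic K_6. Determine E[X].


Let X = Σ_S X_S over the C(45, 6) = 8145060 subsets S of size 6, where X_S = 1 if the K_6 on S is monochromatic.
For a fixed S, the K_6 on S has C(6, 2) = 15 edges. P[all 15 edges red] = (1/2)^15, and likewise for blue, so P[monochromatic] = 2·(1/2)^15 = 2^{1 − 15} = 1/16384.
Summing: E[X] = C(45, 6) · 2^{1 − 15} = 8145060 · 1/16384 = 2036265/4096.
Numerically: E[X] ≈ 497.13501.

E[X] = C(45,6)·2^(1−C(6,2)) = 2036265/4096 ≈ 497.13501.


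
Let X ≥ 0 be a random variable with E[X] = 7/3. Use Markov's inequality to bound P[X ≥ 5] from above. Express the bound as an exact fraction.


μ = E[X] = 7/3, a = 5.
Markov: P[X ≥ 5] ≤ μ/a = (7/3)/5 = 7/15.
Numerically: ≈ 0.4667.
(Since a = 5 > μ = 2.3333, the bound 7/15 is < 1 and informative.)

P[X ≥ 5] ≤ 7/15 ≈ 0.4667.


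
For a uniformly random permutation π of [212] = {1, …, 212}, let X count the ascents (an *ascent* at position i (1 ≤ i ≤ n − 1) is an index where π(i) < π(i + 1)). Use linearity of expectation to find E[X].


Write X = Σ X_I over i = 1, …, 211, with X_I the indicator of one ascent.
There are 211 indicators.
For each fixed i, the pair (π(i), π(i+1)) is a uniformly random ordered pair of distinct values from {1, …, 212}; by symmetry P[π(i) < π(i+1)] = 1/2.
By linearity: E[X] = 211 · (1/2) = (212 − 1) · (1/2) = 211/2 ≈ 105.50000.

E[X] = 211/2 = 105.50000.


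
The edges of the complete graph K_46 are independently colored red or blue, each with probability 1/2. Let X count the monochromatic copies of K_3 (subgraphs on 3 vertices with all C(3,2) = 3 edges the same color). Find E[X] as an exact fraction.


Let X = Σ_S X_S over the C(46, 3) = 15180 subsets S of size 3, where X_S = 1 if the K_3 on S is monochromatic.
For a fixed S, the K_3 on S has C(3, 2) = 3 edges. P[all 3 edges red] = (1/2)^3, and likewise for blue, so P[monochromatic] = 2·(1/2)^3 = 2^{1 − 3} = 1/4.
By linearity: E[X] = C(46, 3) · 2^{1 − 3} = 15180 · 1/4 = 3795.
Numerically: E[X] ≈ 3795.00000.

E[X] = C(46,3)·2^(1−C(3,2)) = 3795 ≈ 3795.00000.


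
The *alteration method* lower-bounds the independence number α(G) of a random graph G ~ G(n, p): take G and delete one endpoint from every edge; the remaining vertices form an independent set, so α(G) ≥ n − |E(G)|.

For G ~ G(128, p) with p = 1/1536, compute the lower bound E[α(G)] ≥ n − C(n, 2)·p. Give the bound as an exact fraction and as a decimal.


E[|E(G)|] = C(128, 2)·p = 8128 · (1/1536) = 127/24.
E[α(G)] ≥ n − E[|E(G)|] = 128 − 127/24 = 2945/24.
Numerically: ≈ 122.708333.
(This is only a lower bound; the true E[α(G)] may be larger.)

E[α(G)] ≥ 2945/24 ≈ 122.708333.


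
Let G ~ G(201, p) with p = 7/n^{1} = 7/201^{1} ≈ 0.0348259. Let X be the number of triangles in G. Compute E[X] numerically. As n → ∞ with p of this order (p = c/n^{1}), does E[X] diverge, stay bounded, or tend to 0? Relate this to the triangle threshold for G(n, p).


Number of potential triangles: C(201, 3) = 1333300.
Each occurs with probability p³ ≈ (0.0348259)³ ≈ 4.22382531e-05.
By linearity: E[X] = C(201, 3)·p³ ≈ 1333300 · 4.22382531e-05 ≈ 56.316263.
Here α = 1, so p = 7/n is exactly at the triangle threshold p ~ 1/n. Asymptotically E[X] → c³/6 = 7³/6 = 343/6 ≈ 57.166667, a bounded constant. In this regime the triangle count is asymptotically Poisson(c³/6).

E[X] ≈ 56.316263; in regime p = Θ(1/n^{1}) E[X] stays bounded (at the triangle threshold p ~ 1/n).


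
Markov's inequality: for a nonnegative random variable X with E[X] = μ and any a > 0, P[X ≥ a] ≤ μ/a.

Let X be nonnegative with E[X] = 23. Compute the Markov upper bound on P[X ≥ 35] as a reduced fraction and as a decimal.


μ = E[X] = 23, a = 35.
Markov: P[X ≥ 35] ≤ μ/a = (23)/35 = 23/35.
Numerically: ≈ 0.6571.
(Since a = 35 > μ = 23.0000, the bound 23/35 is < 1 and informative.)

P[X ≥ 35] ≤ 23/35 ≈ 0.6571.


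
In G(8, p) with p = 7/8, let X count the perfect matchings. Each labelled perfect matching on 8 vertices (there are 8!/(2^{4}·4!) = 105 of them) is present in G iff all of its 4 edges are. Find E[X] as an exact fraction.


K_8 has 8!/(2^{4}·4!) = 105 labelled perfect matchings.
For each such perfect matching H, let X_H = 1 if all 4 edges of H are present in G. Then P[X_H = 1] = p^{4} = (7/8)^{4} = 2401/4096.
By linearity of expectation: E[X] = Σ_H E[X_H] = 105 · p^{4} = 105 · 2401/4096 = 252105/4096.
Numerically: E[X] ≈ 61.549.

E[X] = 105 · (7/8)^{4} = 252105/4096 ≈ 61.549.


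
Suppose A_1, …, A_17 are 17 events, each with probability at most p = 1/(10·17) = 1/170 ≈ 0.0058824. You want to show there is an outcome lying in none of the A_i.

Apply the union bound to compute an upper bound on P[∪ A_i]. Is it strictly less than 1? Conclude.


Union bound: P[∪_{i=1}^{17} A_i] ≤ Σ_i P[A_i] ≤ 17·p = 17·(1/170) = 1/10.
Numerically: 1/10 ≈ 0.1000000.
Is 1/10 < 1? YES.
Since P[∪ A_i] ≤ 1/10 < 1, the complement has P[∩ A_i^c] ≥ 1 − 1/10 = 9/10 > 0, so some outcome avoids every A_i.

17·p = 1/10 ≈ 0.1000000; existence CERTIFIED by the union bound.
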